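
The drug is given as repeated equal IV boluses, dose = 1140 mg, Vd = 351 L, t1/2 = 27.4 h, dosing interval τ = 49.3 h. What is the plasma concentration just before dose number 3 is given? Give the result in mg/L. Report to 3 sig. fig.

1.20 mg/L

C₀ per dose = Dose / Vd = 1140 / 351 = 3.248 mg/L
k = ln2 / t½ = 0.693147 / 27.4 = 0.02530 h⁻¹
Fraction remaining after one interval: r = e^(−kτ) = e^(−0.02530 × 49.3) = 0.2873
Before dose 3, 2 doses have been given (aged 1τ, 2τ).
C_trough = C₀ × (r + r²) = 3.248 × (0.2873 + 0.08254) = 1.201 mg/L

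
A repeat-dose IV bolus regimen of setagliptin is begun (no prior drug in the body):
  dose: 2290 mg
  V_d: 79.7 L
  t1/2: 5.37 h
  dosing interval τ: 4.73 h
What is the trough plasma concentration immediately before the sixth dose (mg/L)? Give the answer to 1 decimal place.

C₀ per dose = Dose / Vd = 2290 / 79.7 = 28.73 mg/L
k = ln2 / t½ = 0.693147 / 5.37 = 0.1291 h⁻¹
Fraction remaining after one interval: r = e^(−kτ) = e^(−0.1291 × 4.73) = 0.5430
Before dose 6, 5 doses have been given (aged 1τ, 2τ, 3τ, 4τ, 5τ).
C_trough = C₀ × (r + r² + … + r^5) = C₀ × r(1−r^5)/(1−r)
        = 28.73 × 0.5430 × (1 − 0.04721) / (1 − 0.5430) = 32.52 mg/L

32.5 mg/L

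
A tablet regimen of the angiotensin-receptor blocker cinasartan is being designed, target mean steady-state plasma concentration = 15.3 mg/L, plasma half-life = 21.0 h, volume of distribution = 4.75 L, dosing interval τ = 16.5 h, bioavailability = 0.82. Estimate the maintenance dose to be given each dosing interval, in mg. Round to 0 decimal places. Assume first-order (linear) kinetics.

k = ln2 / t½ = 0.693147 / 21.0 = 0.03301 h⁻¹
CL = k × Vd = 0.03301 × 4.75 = 0.1568 L/h
At steady state, F × (Dose/τ) = Css × CL.
Dose = Css × CL × τ / F = 15.3 × 0.1568 × 16.5 / 0.82 = 48.27 mg

48 mg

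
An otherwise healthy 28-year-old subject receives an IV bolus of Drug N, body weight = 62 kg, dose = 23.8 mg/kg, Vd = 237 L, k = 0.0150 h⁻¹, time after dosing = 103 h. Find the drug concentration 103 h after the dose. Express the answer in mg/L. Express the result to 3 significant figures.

1.33 mg/L

Total dose = 23.8 × 62 = 1476 mg
C₀ = Dose / Vd = 1476 / 237 = 6.228 mg/L
C = C₀ · e^(−k·t) = 6.228 × e^(−0.01500 × 103)
  = 6.228 × 0.2133 = 1.328 mg/L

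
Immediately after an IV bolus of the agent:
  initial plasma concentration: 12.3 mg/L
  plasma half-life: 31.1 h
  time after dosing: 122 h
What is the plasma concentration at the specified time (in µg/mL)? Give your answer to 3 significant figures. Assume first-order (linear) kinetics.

k = ln2 / t½ = 0.693147 / 31.1 = 0.02229 h⁻¹
C = C₀ · e^(−k·t) = 12.30 × e^(−0.02229 × 122)
  = 12.30 × 0.06592 = 0.8108 mg/L
(0.8108 mg/L = 0.8108 µg/mL)

0.811 µg/mL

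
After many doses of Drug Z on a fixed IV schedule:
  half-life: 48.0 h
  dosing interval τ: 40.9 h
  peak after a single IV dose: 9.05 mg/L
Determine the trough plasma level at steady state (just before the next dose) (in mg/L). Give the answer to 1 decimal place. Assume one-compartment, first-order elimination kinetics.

k = ln2 / t½ = 0.693147 / 48.0 = 0.01444 h⁻¹
e^(−kτ) = e^(−0.01444 × 40.9) = 0.5540
Accumulation ratio R = 1 / (1 − e^(−kτ)) = 1 / (1 − 0.5540) = 2.242
Steady-state trough = C₀ × R × e^(−kτ) = 9.05 × 2.242 × 0.5540 = 11.24 mg/L

11.2 mg/L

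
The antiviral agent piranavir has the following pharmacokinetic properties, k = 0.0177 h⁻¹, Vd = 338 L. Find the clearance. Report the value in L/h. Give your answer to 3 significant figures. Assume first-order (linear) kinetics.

5.98 L/h

CL = k × Vd = 0.0177 × 338 = 5.983 L/h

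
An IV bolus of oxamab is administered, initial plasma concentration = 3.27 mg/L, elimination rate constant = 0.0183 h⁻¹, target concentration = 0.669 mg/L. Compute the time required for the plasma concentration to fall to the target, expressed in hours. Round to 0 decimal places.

87 h

t = ln(C₀ / C) / k = ln(3.270 / 0.669) / 0.01830
  = ln(4.888) / 0.01830 = 1.587 / 0.01830 = 86.72 h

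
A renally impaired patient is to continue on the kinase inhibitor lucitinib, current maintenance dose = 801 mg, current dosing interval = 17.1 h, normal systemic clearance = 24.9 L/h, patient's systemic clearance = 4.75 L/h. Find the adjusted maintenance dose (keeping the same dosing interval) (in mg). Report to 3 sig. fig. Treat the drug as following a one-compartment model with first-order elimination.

153 mg

To keep the same average steady-state level, dosing rate must scale with clearance.
CL ratio = 4.75 / 24.9 = 0.1908
New dose (same interval) = 801 × 0.1908 = 152.8 mg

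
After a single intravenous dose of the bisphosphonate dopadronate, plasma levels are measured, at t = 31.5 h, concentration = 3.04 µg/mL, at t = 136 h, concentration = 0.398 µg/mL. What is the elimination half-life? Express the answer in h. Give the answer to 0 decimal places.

k = ln(C₁/C₂) / (t₂ − t₁) = ln(3.04/0.398) / (136 − 31.5)
  = 2.033 / 104.5 = 0.01945 h⁻¹
t½ = ln2 / k = 0.693147 / 0.01945 = 35.64 h

36 h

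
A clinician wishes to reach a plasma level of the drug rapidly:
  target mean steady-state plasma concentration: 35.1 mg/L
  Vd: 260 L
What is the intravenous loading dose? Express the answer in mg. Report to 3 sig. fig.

9130 mg

LD = Css × Vd = 35.1 × 260 = 9126 mg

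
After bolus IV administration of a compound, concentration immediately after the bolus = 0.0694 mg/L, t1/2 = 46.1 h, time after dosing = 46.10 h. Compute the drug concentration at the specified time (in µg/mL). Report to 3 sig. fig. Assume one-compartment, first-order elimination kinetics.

0.0347 µg/mL

k = ln2 / t½ = 0.693147 / 46.1 = 0.01504 h⁻¹
t / t½ = 46.10 / 46.1 = 1 half-lives
C = C₀ × (1/2)^1 = 0.06940 × 0.5000 = 0.03470 mg/L
(0.03470 mg/L = 0.03470 µg/mL)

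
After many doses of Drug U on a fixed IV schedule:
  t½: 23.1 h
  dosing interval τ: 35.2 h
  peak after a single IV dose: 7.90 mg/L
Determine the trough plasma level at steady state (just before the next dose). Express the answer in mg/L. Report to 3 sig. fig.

k = ln2 / t½ = 0.693147 / 23.1 = 0.03001 h⁻¹
e^(−kτ) = e^(−0.03001 × 35.2) = 0.3477
Accumulation ratio R = 1 / (1 − e^(−kτ)) = 1 / (1 − 0.3477) = 1.533
Steady-state trough = C₀ × R × e^(−kτ) = 7.90 × 1.533 × 0.3477 = 4.211 mg/L

4.21 mg/L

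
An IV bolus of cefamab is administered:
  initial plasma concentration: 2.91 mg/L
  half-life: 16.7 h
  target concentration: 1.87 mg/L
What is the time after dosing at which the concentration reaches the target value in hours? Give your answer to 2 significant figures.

11 h

k = ln2 / t½ = 0.693147 / 16.7 = 0.04151 h⁻¹
t = ln(C₀ / C) / k = ln(2.910 / 1.87) / 0.04151
  = ln(1.556) / 0.04151 = 0.4421 / 0.04151 = 10.65 h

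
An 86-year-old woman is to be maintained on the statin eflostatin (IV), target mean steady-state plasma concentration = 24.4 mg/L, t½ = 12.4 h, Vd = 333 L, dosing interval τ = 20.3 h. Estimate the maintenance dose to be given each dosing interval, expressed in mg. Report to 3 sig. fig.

k = ln2 / t½ = 0.693147 / 12.4 = 0.05590 h⁻¹
CL = k × Vd = 0.05590 × 333 = 18.61 L/h
At steady state, Dose/τ = Css × CL.
Dose = Css × CL × τ = 24.4 × 18.61 × 20.3 = 9218 mg

9220 mg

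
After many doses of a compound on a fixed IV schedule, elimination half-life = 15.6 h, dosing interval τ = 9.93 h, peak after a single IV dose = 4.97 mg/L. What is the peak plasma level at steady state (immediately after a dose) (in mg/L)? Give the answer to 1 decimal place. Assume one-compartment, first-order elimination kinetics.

k = ln2 / t½ = 0.693147 / 15.6 = 0.04443 h⁻¹
e^(−kτ) = e^(−0.04443 × 9.93) = 0.6433
Accumulation ratio R = 1 / (1 − e^(−kτ)) = 1 / (1 − 0.6433) = 2.803
Steady-state peak = C₀ × R = 4.97 × 2.803 = 13.93 mg/L

13.9 mg/L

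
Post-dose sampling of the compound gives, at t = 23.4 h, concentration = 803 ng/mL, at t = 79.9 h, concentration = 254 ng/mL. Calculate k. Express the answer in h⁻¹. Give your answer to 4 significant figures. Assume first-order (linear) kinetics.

0.02037 h⁻¹

k = ln(C₁/C₂) / (t₂ − t₁) = ln(803/254) / (79.9 − 23.4)
  = 1.151 / 56.50 = 0.02037 h⁻¹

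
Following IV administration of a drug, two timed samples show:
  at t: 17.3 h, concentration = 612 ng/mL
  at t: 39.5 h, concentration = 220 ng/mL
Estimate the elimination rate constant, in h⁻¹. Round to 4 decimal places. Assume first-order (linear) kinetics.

0.0461 h⁻¹

k = ln(C₁/C₂) / (t₂ − t₁) = ln(612/220) / (39.5 − 17.3)
  = 1.023 / 22.20 = 0.04608 h⁻¹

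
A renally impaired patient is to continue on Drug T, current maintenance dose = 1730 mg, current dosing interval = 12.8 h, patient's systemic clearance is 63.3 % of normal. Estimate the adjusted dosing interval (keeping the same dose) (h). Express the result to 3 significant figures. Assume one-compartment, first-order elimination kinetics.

To keep the same average steady-state level, dosing rate must scale with clearance.
CL ratio = 63.3 / 100 = 0.6330
New interval (same dose) = 12.8 / 0.6330 = 20.22 h

20.2 h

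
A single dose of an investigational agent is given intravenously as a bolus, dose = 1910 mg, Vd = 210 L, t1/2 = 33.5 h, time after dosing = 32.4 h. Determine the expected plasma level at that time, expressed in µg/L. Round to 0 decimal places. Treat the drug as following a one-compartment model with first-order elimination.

4652 µg/L

C₀ = Dose / Vd = 1910 / 210 = 9.095 mg/L
k = ln2 / t½ = 0.693147 / 33.5 = 0.02069 h⁻¹
C = C₀ · e^(−k·t) = 9.095 × e^(−0.02069 × 32.4)
  = 9.095 × 0.5115 = 4.652 mg/L
Convert: 4.652 mg/L × 1000 = 4652 µg/L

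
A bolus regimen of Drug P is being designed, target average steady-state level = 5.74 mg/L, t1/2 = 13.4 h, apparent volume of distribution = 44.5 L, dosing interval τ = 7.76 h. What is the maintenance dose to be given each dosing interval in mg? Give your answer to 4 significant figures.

k = ln2 / t½ = 0.693147 / 13.4 = 0.05173 h⁻¹
CL = k × Vd = 0.05173 × 44.5 = 2.302 L/h
At steady state, Dose/τ = Css × CL.
Dose = Css × CL × τ = 5.74 × 2.302 × 7.76 = 102.5 mg

102.5 mg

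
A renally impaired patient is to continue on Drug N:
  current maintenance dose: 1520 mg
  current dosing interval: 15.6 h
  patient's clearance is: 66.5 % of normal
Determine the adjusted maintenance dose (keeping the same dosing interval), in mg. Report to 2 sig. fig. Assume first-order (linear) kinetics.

1000 mg

To keep the same average steady-state level, dosing rate must scale with clearance.
CL ratio = 66.5 / 100 = 0.6650
New dose (same interval) = 1520 × 0.6650 = 1011 mg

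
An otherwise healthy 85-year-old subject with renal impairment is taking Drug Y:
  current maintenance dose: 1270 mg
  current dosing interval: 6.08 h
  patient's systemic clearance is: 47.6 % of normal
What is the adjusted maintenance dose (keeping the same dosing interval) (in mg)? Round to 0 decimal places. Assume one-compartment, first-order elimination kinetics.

605 mg

To keep the same average steady-state level, dosing rate must scale with clearance.
CL ratio = 47.6 / 100 = 0.4760
New dose (same interval) = 1270 × 0.4760 = 604.5 mg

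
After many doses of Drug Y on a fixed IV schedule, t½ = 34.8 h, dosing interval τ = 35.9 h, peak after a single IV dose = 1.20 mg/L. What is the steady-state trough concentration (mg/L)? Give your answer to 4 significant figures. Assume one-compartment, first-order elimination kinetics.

k = ln2 / t½ = 0.693147 / 34.8 = 0.01992 h⁻¹
e^(−kτ) = e^(−0.01992 × 35.9) = 0.4891
Accumulation ratio R = 1 / (1 − e^(−kτ)) = 1 / (1 − 0.4891) = 1.957
Steady-state trough = C₀ × R × e^(−kτ) = 1.20 × 1.957 × 0.4891 = 1.149 mg/L

1.149 mg/L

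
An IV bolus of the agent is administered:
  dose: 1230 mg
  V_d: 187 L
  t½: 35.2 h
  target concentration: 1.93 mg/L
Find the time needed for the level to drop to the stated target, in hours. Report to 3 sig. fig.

C₀ = Dose / Vd = 1230 / 187 = 6.578 mg/L
k = ln2 / t½ = 0.693147 / 35.2 = 0.01969 h⁻¹
t = ln(C₀ / C) / k = ln(6.578 / 1.93) / 0.01969
  = ln(3.408) / 0.01969 = 1.226 / 0.01969 = 62.27 h

62.3 h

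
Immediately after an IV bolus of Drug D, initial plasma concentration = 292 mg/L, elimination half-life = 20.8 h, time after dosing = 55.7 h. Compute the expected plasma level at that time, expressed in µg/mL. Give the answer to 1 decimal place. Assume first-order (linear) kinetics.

k = ln2 / t½ = 0.693147 / 20.8 = 0.03332 h⁻¹
C = C₀ · e^(−k·t) = 292.0 × e^(−0.03332 × 55.7)
  = 292.0 × 0.1563 = 45.64 mg/L
(45.64 mg/L = 45.64 µg/mL)

45.6 µg/mL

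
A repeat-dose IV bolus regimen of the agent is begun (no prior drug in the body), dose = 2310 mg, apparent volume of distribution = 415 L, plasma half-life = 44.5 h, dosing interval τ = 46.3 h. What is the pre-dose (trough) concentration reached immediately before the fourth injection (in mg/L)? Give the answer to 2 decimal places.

C₀ per dose = Dose / Vd = 2310 / 415 = 5.566 mg/L
k = ln2 / t½ = 0.693147 / 44.5 = 0.01558 h⁻¹
Fraction remaining after one interval: r = e^(−kτ) = e^(−0.01558 × 46.3) = 0.4861
Before dose 4, 3 doses have been given (aged 1τ, 2τ, 3τ).
C_trough = C₀ × (r + r² + … + r^3) = C₀ × r(1−r^3)/(1−r)
        = 5.566 × 0.4861 × (1 − 0.1149) / (1 − 0.4861) = 4.660 mg/L

4.66 mg/L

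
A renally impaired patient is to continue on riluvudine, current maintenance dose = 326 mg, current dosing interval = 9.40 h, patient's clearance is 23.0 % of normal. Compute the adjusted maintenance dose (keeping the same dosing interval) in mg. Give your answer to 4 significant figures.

74.98 mg

To keep the same average steady-state level, dosing rate must scale with clearance.
CL ratio = 23.0 / 100 = 0.2300
New dose (same interval) = 326 × 0.2300 = 74.98 mg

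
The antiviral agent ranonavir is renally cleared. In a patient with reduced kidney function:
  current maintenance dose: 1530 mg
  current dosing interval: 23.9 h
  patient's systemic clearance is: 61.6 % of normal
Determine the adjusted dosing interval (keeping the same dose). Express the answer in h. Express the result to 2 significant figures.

To keep the same average steady-state level, dosing rate must scale with clearance.
CL ratio = 61.6 / 100 = 0.6160
New interval (same dose) = 23.9 / 0.6160 = 38.80 h

39 h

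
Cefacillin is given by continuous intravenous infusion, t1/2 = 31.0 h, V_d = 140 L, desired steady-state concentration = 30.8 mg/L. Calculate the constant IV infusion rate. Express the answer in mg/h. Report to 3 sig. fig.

k = ln2 / t½ = 0.693147 / 31.0 = 0.02236 h⁻¹
CL = k × Vd = 0.02236 × 140 = 3.130 L/h
At steady state, infusion rate R₀ = Css × CL = 30.8 × 3.130 = 96.40 mg/h

96.4 mg/h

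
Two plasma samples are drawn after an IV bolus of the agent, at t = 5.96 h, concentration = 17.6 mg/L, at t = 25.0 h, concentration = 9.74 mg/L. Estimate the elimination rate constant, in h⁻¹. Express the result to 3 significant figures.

0.0311 h⁻¹

k = ln(C₁/C₂) / (t₂ − t₁) = ln(17.6/9.74) / (25.0 − 5.96)
  = 0.5917 / 19.04 = 0.03108 h⁻¹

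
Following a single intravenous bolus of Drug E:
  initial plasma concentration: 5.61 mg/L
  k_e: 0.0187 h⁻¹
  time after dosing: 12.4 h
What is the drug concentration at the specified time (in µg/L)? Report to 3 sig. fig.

C = C₀ · e^(−k·t) = 5.610 × e^(−0.01870 × 12.4)
  = 5.610 × 0.7930 = 4.449 mg/L
Convert: 4.449 mg/L × 1000 = 4449 µg/L

4450 µg/L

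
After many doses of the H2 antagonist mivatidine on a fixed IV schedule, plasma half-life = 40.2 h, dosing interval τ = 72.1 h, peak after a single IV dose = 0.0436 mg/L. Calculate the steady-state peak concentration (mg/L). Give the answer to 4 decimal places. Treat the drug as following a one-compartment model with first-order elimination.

k = ln2 / t½ = 0.693147 / 40.2 = 0.01724 h⁻¹
e^(−kτ) = e^(−0.01724 × 72.1) = 0.2885
Accumulation ratio R = 1 / (1 − e^(−kτ)) = 1 / (1 − 0.2885) = 1.405
Steady-state peak = C₀ × R = 0.0436 × 1.405 = 0.06126 mg/L

0.0613 mg/L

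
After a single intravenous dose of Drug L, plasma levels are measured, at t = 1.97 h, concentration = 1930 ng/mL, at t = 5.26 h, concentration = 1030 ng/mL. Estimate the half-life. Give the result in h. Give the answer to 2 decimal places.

3.63 h

k = ln(C₁/C₂) / (t₂ − t₁) = ln(1930/1030) / (5.26 − 1.97)
  = 0.6280 / 3.290 = 0.1909 h⁻¹
t½ = ln2 / k = 0.693147 / 0.1909 = 3.631 h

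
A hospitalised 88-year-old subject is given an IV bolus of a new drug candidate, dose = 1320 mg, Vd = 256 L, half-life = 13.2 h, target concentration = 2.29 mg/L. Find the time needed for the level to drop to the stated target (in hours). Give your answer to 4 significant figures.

15.46 h

C₀ = Dose / Vd = 1320 / 256 = 5.156 mg/L
k = ln2 / t½ = 0.693147 / 13.2 = 0.05251 h⁻¹
t = ln(C₀ / C) / k = ln(5.156 / 2.29) / 0.05251
  = ln(2.252) / 0.05251 = 0.8118 / 0.05251 = 15.46 h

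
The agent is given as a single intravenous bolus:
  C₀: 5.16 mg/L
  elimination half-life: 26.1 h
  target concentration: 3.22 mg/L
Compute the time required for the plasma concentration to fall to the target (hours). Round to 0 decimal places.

18 h

k = ln2 / t½ = 0.693147 / 26.1 = 0.02656 h⁻¹
t = ln(C₀ / C) / k = ln(5.160 / 3.22) / 0.02656
  = ln(1.602) / 0.02656 = 0.4713 / 0.02656 = 17.74 h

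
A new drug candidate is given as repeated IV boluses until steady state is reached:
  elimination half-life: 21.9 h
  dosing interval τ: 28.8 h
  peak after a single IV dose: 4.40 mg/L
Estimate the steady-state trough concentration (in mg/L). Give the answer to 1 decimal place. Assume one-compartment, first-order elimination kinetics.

k = ln2 / t½ = 0.693147 / 21.9 = 0.03165 h⁻¹
e^(−kτ) = e^(−0.03165 × 28.8) = 0.4019
Accumulation ratio R = 1 / (1 − e^(−kτ)) = 1 / (1 − 0.4019) = 1.672
Steady-state trough = C₀ × R × e^(−kτ) = 4.40 × 1.672 × 0.4019 = 2.957 mg/L

3.0 mg/L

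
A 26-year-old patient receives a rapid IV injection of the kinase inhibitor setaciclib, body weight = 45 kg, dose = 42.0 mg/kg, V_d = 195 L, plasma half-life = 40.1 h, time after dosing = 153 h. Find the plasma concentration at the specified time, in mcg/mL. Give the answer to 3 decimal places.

0.688 mcg/mL

Total dose = 42.0 × 45 = 1890 mg
C₀ = Dose / Vd = 1890 / 195 = 9.692 mg/L
k = ln2 / t½ = 0.693147 / 40.1 = 0.01729 h⁻¹
C = C₀ · e^(−k·t) = 9.692 × e^(−0.01729 × 153)
  = 9.692 × 0.07098 = 0.6879 mg/L
(0.6879 mg/L = 0.6879 mcg/mL)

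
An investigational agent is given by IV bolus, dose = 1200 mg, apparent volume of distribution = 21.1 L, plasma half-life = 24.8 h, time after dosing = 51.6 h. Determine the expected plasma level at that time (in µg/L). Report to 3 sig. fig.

C₀ = Dose / Vd = 1200 / 21.1 = 56.87 mg/L
k = ln2 / t½ = 0.693147 / 24.8 = 0.02795 h⁻¹
C = C₀ · e^(−k·t) = 56.87 × e^(−0.02795 × 51.6)
  = 56.87 × 0.2364 = 13.44 mg/L
Convert: 13.44 mg/L × 1000 = 13440 µg/L

13400 µg/L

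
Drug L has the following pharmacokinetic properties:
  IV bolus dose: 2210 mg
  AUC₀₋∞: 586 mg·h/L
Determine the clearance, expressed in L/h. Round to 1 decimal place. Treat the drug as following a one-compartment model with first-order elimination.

3.8 L/h

CL = Dose / AUC = 2210 / 586 = 3.771 L/h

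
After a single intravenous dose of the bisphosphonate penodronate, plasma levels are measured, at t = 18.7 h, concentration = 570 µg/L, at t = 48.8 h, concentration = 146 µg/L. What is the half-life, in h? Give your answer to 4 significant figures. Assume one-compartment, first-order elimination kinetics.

k = ln(C₁/C₂) / (t₂ − t₁) = ln(570/146) / (48.8 − 18.7)
  = 1.362 / 30.10 = 0.04525 h⁻¹
t½ = ln2 / k = 0.693147 / 0.04525 = 15.32 h

15.32 h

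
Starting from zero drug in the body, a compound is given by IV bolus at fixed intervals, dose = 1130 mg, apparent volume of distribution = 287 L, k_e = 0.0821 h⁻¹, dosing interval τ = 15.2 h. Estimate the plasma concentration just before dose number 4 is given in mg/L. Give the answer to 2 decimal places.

C₀ per dose = Dose / Vd = 1130 / 287 = 3.937 mg/L
Fraction remaining after one interval: r = e^(−kτ) = e^(−0.08210 × 15.2) = 0.2871
Before dose 4, 3 doses have been given (aged 1τ, 2τ, 3τ).
C_trough = C₀ × (r + r² + … + r^3) = C₀ × r(1−r^3)/(1−r)
        = 3.937 × 0.2871 × (1 − 0.02366) / (1 − 0.2871) = 1.548 mg/L

1.55 mg/L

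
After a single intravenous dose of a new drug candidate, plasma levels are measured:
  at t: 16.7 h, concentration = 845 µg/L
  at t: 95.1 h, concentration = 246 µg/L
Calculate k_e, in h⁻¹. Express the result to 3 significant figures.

k = ln(C₁/C₂) / (t₂ − t₁) = ln(845/246) / (95.1 − 16.7)
  = 1.234 / 78.40 = 0.01574 h⁻¹

0.0157 h⁻¹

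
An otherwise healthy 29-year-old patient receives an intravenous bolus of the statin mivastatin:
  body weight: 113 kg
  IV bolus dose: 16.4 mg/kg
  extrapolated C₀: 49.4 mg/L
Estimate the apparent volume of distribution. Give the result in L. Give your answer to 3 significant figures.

37.5 L

Dose = 16.4 × 113 = 1853 mg
Vd = Dose / C₀ = 1853 / 49.4 = 37.51 L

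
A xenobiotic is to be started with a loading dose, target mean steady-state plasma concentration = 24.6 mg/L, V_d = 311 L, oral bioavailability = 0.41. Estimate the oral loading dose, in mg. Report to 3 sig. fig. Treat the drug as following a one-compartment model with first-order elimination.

18700 mg

LD = Css × Vd / F = 24.6 × 311 / 0.41 = 18660 mg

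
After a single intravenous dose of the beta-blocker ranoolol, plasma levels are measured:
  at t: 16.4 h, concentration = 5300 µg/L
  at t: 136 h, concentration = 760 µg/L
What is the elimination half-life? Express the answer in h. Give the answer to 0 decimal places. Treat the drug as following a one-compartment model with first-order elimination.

k = ln(C₁/C₂) / (t₂ − t₁) = ln(5300/760) / (136 − 16.4)
  = 1.942 / 119.6 = 0.01624 h⁻¹
t½ = ln2 / k = 0.693147 / 0.01624 = 42.68 h

43 h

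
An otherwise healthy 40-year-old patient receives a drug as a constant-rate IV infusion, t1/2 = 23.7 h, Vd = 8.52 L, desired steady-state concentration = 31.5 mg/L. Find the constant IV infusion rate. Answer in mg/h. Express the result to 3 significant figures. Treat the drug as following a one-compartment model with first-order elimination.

7.85 mg/h

k = ln2 / t½ = 0.693147 / 23.7 = 0.02925 h⁻¹
CL = k × Vd = 0.02925 × 8.52 = 0.2492 L/h
At steady state, infusion rate R₀ = Css × CL = 31.5 × 0.2492 = 7.850 mg/h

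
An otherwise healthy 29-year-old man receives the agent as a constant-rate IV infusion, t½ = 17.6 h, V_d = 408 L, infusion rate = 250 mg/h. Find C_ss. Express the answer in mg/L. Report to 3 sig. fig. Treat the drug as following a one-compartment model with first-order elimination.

15.6 mg/L

k = ln2 / t½ = 0.693147 / 17.6 = 0.03938 h⁻¹
CL = k × Vd = 0.03938 × 408 = 16.07 L/h
At steady state Css = R₀ / CL = 250 / 16.07 = 15.56 mg/L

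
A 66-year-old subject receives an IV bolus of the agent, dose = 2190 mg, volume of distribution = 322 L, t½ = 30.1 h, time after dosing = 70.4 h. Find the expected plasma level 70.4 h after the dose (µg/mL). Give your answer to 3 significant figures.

C₀ = Dose / Vd = 2190 / 322 = 6.801 mg/L
k = ln2 / t½ = 0.693147 / 30.1 = 0.02303 h⁻¹
C = C₀ · e^(−k·t) = 6.801 × e^(−0.02303 × 70.4)
  = 6.801 × 0.1976 = 1.344 mg/L
(1.344 mg/L = 1.344 µg/mL)

1.34 µg/mL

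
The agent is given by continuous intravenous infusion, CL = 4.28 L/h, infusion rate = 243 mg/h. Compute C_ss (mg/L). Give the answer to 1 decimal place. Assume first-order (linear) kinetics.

At steady state Css = R₀ / CL = 243 / 4.280 = 56.78 mg/L

56.8 mg/L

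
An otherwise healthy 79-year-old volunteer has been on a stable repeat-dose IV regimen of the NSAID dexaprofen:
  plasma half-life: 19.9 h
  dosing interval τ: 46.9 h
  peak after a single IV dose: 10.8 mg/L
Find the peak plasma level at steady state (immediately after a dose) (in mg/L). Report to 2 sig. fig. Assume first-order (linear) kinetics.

13 mg/L

k = ln2 / t½ = 0.693147 / 19.9 = 0.03483 h⁻¹
e^(−kτ) = e^(−0.03483 × 46.9) = 0.1952
Accumulation ratio R = 1 / (1 − e^(−kτ)) = 1 / (1 − 0.1952) = 1.243
Steady-state peak = C₀ × R = 10.8 × 1.243 = 13.42 mg/L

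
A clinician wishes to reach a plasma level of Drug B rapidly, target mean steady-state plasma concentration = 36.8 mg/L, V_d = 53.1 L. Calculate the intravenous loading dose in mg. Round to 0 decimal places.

1954 mg

LD = Css × Vd = 36.8 × 53.1 = 1954 mg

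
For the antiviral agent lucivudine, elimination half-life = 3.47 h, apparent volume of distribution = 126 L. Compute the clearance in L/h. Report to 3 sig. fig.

25.2 L/h

k = ln2 / t½ = 0.693147 / 3.47 = 0.1998 h⁻¹
CL = k × Vd = 0.1998 × 126 = 25.17 L/h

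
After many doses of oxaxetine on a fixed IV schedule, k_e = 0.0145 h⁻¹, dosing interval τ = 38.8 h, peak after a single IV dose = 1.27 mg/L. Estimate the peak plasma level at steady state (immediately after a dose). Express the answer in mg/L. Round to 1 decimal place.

e^(−kτ) = e^(−0.01450 × 38.8) = 0.5697
Accumulation ratio R = 1 / (1 − e^(−kτ)) = 1 / (1 − 0.5697) = 2.324
Steady-state peak = C₀ × R = 1.27 × 2.324 = 2.951 mg/L

3.0 mg/L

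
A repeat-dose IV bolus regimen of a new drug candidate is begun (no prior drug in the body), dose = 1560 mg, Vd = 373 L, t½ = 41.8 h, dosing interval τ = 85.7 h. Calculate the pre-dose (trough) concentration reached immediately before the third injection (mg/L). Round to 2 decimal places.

1.25 mg/L

C₀ per dose = Dose / Vd = 1560 / 373 = 4.182 mg/L
k = ln2 / t½ = 0.693147 / 41.8 = 0.01658 h⁻¹
Fraction remaining after one interval: r = e^(−kτ) = e^(−0.01658 × 85.7) = 0.2415
Before dose 3, 2 doses have been given (aged 1τ, 2τ).
C_trough = C₀ × (r + r²) = 4.182 × (0.2415 + 0.05832) = 1.254 mg/L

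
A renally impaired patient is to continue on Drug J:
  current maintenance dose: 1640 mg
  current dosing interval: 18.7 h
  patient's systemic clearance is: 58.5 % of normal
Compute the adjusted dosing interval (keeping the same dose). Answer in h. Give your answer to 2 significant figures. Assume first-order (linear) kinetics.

To keep the same average steady-state level, dosing rate must scale with clearance.
CL ratio = 58.5 / 100 = 0.5850
New interval (same dose) = 18.7 / 0.5850 = 31.97 h

32 h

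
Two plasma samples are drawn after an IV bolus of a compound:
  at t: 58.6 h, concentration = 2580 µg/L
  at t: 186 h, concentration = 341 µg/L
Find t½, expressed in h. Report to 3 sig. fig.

43.6 h

k = ln(C₁/C₂) / (t₂ − t₁) = ln(2580/341) / (186 − 58.6)
  = 2.024 / 127.4 = 0.01589 h⁻¹
t½ = ln2 / k = 0.693147 / 0.01589 = 43.62 h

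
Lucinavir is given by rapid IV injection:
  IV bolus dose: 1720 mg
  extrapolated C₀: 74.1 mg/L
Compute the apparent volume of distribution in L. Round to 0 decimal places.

Vd = Dose / C₀ = 1720 / 74.1 = 23.21 L

23 L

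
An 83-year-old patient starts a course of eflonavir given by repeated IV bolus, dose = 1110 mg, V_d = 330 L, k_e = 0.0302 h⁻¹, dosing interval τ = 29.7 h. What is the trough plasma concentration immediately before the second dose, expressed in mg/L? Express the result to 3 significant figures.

1.37 mg/L

C₀ per dose = Dose / Vd = 1110 / 330 = 3.364 mg/L
Fraction remaining after one interval: r = e^(−kτ) = e^(−0.03020 × 29.7) = 0.4078
Before dose 2, 1 dose has been given (aged 1τ).
C_trough = C₀ × r = 3.364 × 0.4078 = 1.372 mg/L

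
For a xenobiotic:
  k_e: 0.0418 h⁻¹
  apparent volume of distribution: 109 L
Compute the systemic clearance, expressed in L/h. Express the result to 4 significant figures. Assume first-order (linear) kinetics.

CL = k × Vd = 0.0418 × 109 = 4.556 L/h

4.556 L/h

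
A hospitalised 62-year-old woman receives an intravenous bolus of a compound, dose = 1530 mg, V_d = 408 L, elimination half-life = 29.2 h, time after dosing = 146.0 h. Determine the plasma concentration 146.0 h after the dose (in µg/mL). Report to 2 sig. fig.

0.12 µg/mL

C₀ = Dose / Vd = 1530 / 408 = 3.750 mg/L
k = ln2 / t½ = 0.693147 / 29.2 = 0.02374 h⁻¹
t / t½ = 146.0 / 29.2 = 5 half-lives
C = C₀ × (1/2)^5 = 3.750 × 0.03125 = 0.1172 mg/L
(0.1172 mg/L = 0.1172 µg/mL)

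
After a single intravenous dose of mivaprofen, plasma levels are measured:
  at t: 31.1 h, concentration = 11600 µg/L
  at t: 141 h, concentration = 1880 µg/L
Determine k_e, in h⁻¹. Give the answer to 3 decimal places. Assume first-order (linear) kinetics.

0.017 h⁻¹

k = ln(C₁/C₂) / (t₂ − t₁) = ln(11600/1880) / (141 − 31.1)
  = 1.820 / 109.9 = 0.01656 h⁻¹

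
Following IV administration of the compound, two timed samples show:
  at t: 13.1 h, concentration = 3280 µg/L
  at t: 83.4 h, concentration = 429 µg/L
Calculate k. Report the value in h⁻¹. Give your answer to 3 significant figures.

k = ln(C₁/C₂) / (t₂ − t₁) = ln(3280/429) / (83.4 − 13.1)
  = 2.034 / 70.30 = 0.02893 h⁻¹

0.0289 h⁻¹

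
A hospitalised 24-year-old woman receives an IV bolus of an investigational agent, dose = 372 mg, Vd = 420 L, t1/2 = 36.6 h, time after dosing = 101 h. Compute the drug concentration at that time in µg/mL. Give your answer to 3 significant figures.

C₀ = Dose / Vd = 372.0 / 420 = 0.8857 mg/L
k = ln2 / t½ = 0.693147 / 36.6 = 0.01894 h⁻¹
C = C₀ · e^(−k·t) = 0.8857 × e^(−0.01894 × 101)
  = 0.8857 × 0.1476 = 0.1307 mg/L
(0.1307 mg/L = 0.1307 µg/mL)

0.131 µg/mL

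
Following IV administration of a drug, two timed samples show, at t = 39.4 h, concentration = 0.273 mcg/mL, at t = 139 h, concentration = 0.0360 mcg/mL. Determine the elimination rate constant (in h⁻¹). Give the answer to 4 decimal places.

k = ln(C₁/C₂) / (t₂ − t₁) = ln(0.273/0.0360) / (139 − 39.4)
  = 2.026 / 99.60 = 0.02034 h⁻¹

0.0203 h⁻¹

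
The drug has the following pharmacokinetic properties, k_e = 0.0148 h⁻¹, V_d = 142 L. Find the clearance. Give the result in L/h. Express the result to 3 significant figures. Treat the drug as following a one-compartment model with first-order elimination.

CL = k × Vd = 0.0148 × 142 = 2.102 L/h

2.10 L/h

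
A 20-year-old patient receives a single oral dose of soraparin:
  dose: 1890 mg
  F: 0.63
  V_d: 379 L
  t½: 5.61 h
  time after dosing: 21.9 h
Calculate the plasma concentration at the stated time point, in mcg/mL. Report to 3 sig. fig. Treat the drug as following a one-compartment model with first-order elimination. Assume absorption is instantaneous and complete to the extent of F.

0.210 mcg/mL

Amount reaching circulation = F × Dose = 0.63 × 1890 = 1191 mg
C₀ = F·Dose / Vd = 1191 / 379 = 3.142 mg/L
k = ln2 / t½ = 0.693147 / 5.61 = 0.1236 h⁻¹
C = C₀ · e^(−k·t) = 3.142 × e^(−0.1236 × 21.9)
  = 3.142 × 0.06675 = 0.2097 mg/L
(0.2097 mg/L = 0.2097 mcg/mL)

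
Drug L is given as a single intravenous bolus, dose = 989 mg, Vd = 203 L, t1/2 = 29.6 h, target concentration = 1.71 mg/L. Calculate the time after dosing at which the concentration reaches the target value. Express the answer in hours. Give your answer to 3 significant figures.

44.7 h

C₀ = Dose / Vd = 989.0 / 203 = 4.872 mg/L
k = ln2 / t½ = 0.693147 / 29.6 = 0.02342 h⁻¹
t = ln(C₀ / C) / k = ln(4.872 / 1.71) / 0.02342
  = ln(2.849) / 0.02342 = 1.047 / 0.02342 = 44.71 h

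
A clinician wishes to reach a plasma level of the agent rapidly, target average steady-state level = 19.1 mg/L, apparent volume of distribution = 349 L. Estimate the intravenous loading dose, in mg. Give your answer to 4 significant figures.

LD = Css × Vd = 19.1 × 349 = 6666 mg

6666 mg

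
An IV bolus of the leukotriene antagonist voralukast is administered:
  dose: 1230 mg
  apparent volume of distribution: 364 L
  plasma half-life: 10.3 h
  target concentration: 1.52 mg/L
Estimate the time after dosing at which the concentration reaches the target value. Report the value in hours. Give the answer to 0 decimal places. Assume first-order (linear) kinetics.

C₀ = Dose / Vd = 1230 / 364 = 3.379 mg/L
k = ln2 / t½ = 0.693147 / 10.3 = 0.06730 h⁻¹
t = ln(C₀ / C) / k = ln(3.379 / 1.52) / 0.06730
  = ln(2.223) / 0.06730 = 0.7989 / 0.06730 = 11.87 h

12 h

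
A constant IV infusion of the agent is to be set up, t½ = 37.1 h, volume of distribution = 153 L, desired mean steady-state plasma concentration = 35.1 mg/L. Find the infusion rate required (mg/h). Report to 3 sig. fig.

k = ln2 / t½ = 0.693147 / 37.1 = 0.01868 h⁻¹
CL = k × Vd = 0.01868 × 153 = 2.858 L/h
At steady state, infusion rate R₀ = Css × CL = 35.1 × 2.858 = 100.3 mg/h

100 mg/h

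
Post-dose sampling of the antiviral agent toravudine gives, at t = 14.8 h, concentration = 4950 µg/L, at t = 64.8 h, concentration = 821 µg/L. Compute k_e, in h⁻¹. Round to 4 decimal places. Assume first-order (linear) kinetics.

k = ln(C₁/C₂) / (t₂ − t₁) = ln(4950/821) / (64.8 − 14.8)
  = 1.797 / 50.00 = 0.03594 h⁻¹

0.0359 h⁻¹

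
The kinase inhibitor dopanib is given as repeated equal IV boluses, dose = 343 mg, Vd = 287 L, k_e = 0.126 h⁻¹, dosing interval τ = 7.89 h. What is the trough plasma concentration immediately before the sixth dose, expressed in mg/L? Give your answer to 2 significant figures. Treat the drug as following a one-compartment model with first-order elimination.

C₀ per dose = Dose / Vd = 343 / 287 = 1.195 mg/L
Fraction remaining after one interval: r = e^(−kτ) = e^(−0.1260 × 7.89) = 0.3700
Before dose 6, 5 doses have been given (aged 1τ, 2τ, 3τ, 4τ, 5τ).
C_trough = C₀ × (r + r² + … + r^5) = C₀ × r(1−r^5)/(1−r)
        = 1.195 × 0.3700 × (1 − 0.006934) / (1 − 0.3700) = 0.6970 mg/L

0.70 mg/L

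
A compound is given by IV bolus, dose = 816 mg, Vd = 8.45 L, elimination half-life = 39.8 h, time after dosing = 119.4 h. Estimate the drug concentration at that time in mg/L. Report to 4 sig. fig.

C₀ = Dose / Vd = 816.0 / 8.45 = 96.57 mg/L
k = ln2 / t½ = 0.693147 / 39.8 = 0.01742 h⁻¹
t / t½ = 119.4 / 39.8 = 3 half-lives
C = C₀ × (1/2)^3 = 96.57 × 0.1250 = 12.07 mg/L

12.07 mg/L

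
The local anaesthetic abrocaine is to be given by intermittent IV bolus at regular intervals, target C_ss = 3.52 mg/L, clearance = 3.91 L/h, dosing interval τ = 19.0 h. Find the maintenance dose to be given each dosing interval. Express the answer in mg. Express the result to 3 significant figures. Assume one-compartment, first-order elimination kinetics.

At steady state, Dose/τ = Css × CL.
Dose = Css × CL × τ = 3.52 × 3.910 × 19.0 = 261.5 mg

262 mg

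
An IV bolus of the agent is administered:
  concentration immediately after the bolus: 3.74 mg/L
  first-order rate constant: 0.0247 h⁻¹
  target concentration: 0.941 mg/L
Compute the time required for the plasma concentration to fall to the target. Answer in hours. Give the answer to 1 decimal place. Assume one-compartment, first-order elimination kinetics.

t = ln(C₀ / C) / k = ln(3.740 / 0.941) / 0.02470
  = ln(3.974) / 0.02470 = 1.380 / 0.02470 = 55.87 h

55.9 h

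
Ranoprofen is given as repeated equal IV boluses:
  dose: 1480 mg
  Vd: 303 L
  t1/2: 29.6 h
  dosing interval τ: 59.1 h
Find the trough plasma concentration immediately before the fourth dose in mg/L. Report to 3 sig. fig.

C₀ per dose = Dose / Vd = 1480 / 303 = 4.884 mg/L
k = ln2 / t½ = 0.693147 / 29.6 = 0.02342 h⁻¹
Fraction remaining after one interval: r = e^(−kτ) = e^(−0.02342 × 59.1) = 0.2505
Before dose 4, 3 doses have been given (aged 1τ, 2τ, 3τ).
C_trough = C₀ × (r + r² + … + r^3) = C₀ × r(1−r^3)/(1−r)
        = 4.884 × 0.2505 × (1 − 0.01572) / (1 − 0.2505) = 1.607 mg/L

1.61 mg/L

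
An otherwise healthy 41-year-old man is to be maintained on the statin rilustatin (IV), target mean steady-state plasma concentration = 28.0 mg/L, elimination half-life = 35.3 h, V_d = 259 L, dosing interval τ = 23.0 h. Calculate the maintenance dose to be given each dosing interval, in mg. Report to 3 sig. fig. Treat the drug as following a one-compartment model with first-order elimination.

3280 mg

k = ln2 / t½ = 0.693147 / 35.3 = 0.01964 h⁻¹
CL = k × Vd = 0.01964 × 259 = 5.087 L/h
At steady state, Dose/τ = Css × CL.
Dose = Css × CL × τ = 28.0 × 5.087 × 23.0 = 3276 mg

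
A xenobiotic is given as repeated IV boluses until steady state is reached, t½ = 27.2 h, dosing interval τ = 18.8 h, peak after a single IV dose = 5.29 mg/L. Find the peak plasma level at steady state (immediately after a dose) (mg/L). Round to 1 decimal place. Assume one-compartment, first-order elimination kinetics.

k = ln2 / t½ = 0.693147 / 27.2 = 0.02548 h⁻¹
e^(−kτ) = e^(−0.02548 × 18.8) = 0.6194
Accumulation ratio R = 1 / (1 − e^(−kτ)) = 1 / (1 − 0.6194) = 2.627
Steady-state peak = C₀ × R = 5.29 × 2.627 = 13.90 mg/L

13.9 mg/L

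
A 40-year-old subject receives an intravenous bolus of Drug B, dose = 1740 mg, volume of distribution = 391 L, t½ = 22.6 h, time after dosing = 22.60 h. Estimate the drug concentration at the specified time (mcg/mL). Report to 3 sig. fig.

C₀ = Dose / Vd = 1740 / 391 = 4.450 mg/L
k = ln2 / t½ = 0.693147 / 22.6 = 0.03067 h⁻¹
t / t½ = 22.60 / 22.6 = 1 half-lives
C = C₀ × (1/2)^1 = 4.450 × 0.5000 = 2.225 mg/L
(2.225 mg/L = 2.225 mcg/mL)

2.23 mcg/mL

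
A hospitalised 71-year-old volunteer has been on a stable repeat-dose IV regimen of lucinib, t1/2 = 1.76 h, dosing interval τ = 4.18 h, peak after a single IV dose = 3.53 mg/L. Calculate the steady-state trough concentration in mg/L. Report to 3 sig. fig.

0.843 mg/L

k = ln2 / t½ = 0.693147 / 1.76 = 0.3938 h⁻¹
e^(−kτ) = e^(−0.3938 × 4.18) = 0.1928
Accumulation ratio R = 1 / (1 − e^(−kτ)) = 1 / (1 − 0.1928) = 1.239
Steady-state trough = C₀ × R × e^(−kτ) = 3.53 × 1.239 × 0.1928 = 0.8432 mg/L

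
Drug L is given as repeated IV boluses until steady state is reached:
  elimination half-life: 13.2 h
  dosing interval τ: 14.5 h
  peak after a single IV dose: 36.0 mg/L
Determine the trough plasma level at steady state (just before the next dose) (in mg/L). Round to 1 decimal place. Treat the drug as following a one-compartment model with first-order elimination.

k = ln2 / t½ = 0.693147 / 13.2 = 0.05251 h⁻¹
e^(−kτ) = e^(−0.05251 × 14.5) = 0.4670
Accumulation ratio R = 1 / (1 − e^(−kτ)) = 1 / (1 − 0.4670) = 1.876
Steady-state trough = C₀ × R × e^(−kτ) = 36.0 × 1.876 × 0.4670 = 31.54 mg/L

31.5 mg/L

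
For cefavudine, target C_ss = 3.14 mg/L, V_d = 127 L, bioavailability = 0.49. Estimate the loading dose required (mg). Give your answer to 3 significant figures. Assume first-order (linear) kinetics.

LD = Css × Vd / F = 3.14 × 127 / 0.49 = 813.8 mg

814 mg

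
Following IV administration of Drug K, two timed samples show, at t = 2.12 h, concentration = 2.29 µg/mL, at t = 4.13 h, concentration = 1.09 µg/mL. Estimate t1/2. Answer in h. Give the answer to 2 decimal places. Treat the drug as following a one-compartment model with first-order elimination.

k = ln(C₁/C₂) / (t₂ − t₁) = ln(2.29/1.09) / (4.13 − 2.12)
  = 0.7424 / 2.010 = 0.3694 h⁻¹
t½ = ln2 / k = 0.693147 / 0.3694 = 1.876 h

1.88 h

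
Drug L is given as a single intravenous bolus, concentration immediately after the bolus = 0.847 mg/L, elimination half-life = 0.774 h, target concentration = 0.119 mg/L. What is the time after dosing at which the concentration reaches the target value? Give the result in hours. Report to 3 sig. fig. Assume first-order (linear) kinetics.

k = ln2 / t½ = 0.693147 / 0.774 = 0.8955 h⁻¹
t = ln(C₀ / C) / k = ln(0.8470 / 0.119) / 0.8955
  = ln(7.118) / 0.8955 = 1.963 / 0.8955 = 2.192 h

2.19 h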